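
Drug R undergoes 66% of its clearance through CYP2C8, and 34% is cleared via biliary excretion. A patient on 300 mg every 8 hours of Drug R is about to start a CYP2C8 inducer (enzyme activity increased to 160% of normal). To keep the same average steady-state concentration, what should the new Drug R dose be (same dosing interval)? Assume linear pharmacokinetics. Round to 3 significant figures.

419 mg

CYP2C8: 0.66 × 1.6 = 1.056
Other: 0.34 (unchanged)
Relative clearance = 1.056 + 0.34 = 1.396.
To maintain the same steady-state level, dose must scale with clearance: new dose = 300 × 1.396 = 419 mg.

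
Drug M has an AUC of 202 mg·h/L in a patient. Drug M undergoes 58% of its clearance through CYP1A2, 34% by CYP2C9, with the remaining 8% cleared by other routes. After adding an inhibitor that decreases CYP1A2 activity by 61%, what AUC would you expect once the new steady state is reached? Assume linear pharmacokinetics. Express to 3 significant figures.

The CYP1A2 pathway (58% of clearance) is reduced to 0.39× activity: 0.58 × 0.39 = 0.2262.
CYP2C9 (34%) and the residual 8% are unaffected.
CL_new/CL_old = 0.2262 + 0.34 + 0.08 = 0.6462.
AUC ∝ 1/CL, so new value = 202 / 0.6462 = 313 mg·h/L.

313 mg·h/L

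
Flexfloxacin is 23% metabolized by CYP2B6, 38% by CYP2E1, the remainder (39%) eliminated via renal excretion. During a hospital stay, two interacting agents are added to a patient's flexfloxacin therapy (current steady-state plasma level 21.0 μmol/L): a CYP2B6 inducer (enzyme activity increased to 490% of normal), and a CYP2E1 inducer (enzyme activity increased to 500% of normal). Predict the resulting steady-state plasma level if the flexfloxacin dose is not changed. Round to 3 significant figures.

CYP2B6: 0.23 × 4.9 = 1.127
CYP2E1: 0.38 × 5 = 1.9
Other: 0.39 (unchanged)
CL_new/CL_old = 1.127 + 1.9 + 0.39 = 3.417.
Dividing the baseline by the relative clearance: 21.0 / 3.417 = 6.15 μmol/L.

6.15 μmol/L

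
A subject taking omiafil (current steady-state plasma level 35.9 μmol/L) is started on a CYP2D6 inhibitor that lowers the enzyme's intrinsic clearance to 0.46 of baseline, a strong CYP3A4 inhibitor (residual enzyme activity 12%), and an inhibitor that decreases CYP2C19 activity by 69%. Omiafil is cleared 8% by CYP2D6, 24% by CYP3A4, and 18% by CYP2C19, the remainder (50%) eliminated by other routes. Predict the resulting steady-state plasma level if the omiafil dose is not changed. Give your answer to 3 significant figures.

57.8 μmol/L

The CYP2D6 pathway (8% of clearance) falls to 0.46× activity: 0.08 × 0.46 = 0.0368.
The CYP3A4 pathway (24% of clearance) falls to 0.12× activity: 0.24 × 0.12 = 0.0288.
The CYP2C19 pathway (18% of clearance) is reduced to 0.31× activity: 0.18 × 0.31 = 0.0558.
The remaining 50% of clearance is unaffected.
CL_new/CL_old = 0.0368 + 0.0288 + 0.0558 + 0.5 = 0.6214.
Steady-state plasma level ∝ 1/CL: new value = 35.9 / 0.6214 = 57.8 μmol/L.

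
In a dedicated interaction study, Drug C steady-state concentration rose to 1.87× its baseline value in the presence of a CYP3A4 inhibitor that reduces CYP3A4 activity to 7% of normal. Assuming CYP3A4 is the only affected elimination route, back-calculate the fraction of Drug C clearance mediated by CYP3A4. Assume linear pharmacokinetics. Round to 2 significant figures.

0.50

CL'/CL = 1 / 1.87 = 0.5348
0.07·fm + (1 − fm) = 0.5348
fm = (0.5348 − 1) / (0.07 − 1) = 0.50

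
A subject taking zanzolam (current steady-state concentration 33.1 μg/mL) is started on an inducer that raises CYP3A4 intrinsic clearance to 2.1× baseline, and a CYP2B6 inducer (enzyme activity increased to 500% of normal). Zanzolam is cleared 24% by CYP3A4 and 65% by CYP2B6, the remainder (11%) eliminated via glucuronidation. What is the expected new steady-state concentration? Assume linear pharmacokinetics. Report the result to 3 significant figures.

8.57 μg/mL

The CYP3A4 pathway (24% of clearance) increases to 2.1× activity: 0.24 × 2.1 = 0.504.
The CYP2B6 pathway (65% of clearance) increases to 5× activity: 0.65 × 5 = 3.25.
Non-CYP routes (11%) are unchanged.
Relative clearance = 0.504 + 3.25 + 0.11 = 3.864.
New steady-state concentration = 33.1 / 3.864 = 8.57 μg/mL (concentration scales inversely with clearance).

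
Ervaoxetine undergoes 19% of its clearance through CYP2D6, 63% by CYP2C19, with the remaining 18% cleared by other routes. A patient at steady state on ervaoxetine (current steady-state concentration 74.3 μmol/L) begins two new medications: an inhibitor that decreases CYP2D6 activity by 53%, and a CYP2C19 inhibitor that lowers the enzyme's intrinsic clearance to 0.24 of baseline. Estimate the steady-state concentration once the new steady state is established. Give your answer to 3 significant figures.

177 μmol/L

The CYP2D6 pathway (19% of clearance) drops to 0.47× activity: 0.19 × 0.47 = 0.0893.
The CYP2C19 pathway (63% of clearance) falls to 0.24× activity: 0.63 × 0.24 = 0.1512.
The remaining 18% of clearance is unaffected.
CL_new/CL_old = 0.0893 + 0.1512 + 0.18 = 0.4205.
Steady-state concentration ∝ 1/CL: new value = 74.3 / 0.4205 = 177 μmol/L.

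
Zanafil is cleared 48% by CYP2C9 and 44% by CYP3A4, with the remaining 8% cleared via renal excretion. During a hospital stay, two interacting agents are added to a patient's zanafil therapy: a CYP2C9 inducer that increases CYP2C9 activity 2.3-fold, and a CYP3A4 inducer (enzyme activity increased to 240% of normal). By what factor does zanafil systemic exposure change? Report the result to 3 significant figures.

The CYP2C9 pathway (48% of clearance) rises to 2.3× activity: 0.48 × 2.3 = 1.104.
The CYP3A4 pathway (44% of clearance) rises to 2.4× activity: 0.44 × 2.4 = 1.056.
Non-CYP routes (8%) are unchanged.
New clearance relative to baseline: 1.104 + 1.056 + 0.08 = 2.24.
Because systemic exposure varies inversely with clearance, the combined effect is 1 / 2.24 = 0.446.

0.446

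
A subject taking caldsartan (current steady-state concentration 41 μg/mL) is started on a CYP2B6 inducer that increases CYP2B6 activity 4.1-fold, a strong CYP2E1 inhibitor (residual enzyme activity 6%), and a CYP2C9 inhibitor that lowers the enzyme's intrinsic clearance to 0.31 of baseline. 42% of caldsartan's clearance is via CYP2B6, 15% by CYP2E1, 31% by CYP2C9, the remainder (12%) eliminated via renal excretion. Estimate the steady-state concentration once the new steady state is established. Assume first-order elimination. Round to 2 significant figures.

CYP2B6: 0.42 × 4.1 = 1.722
CYP2E1: 0.15 × 0.06 = 0.009
CYP2C9: 0.31 × 0.31 = 0.0961
Other: 0.12 (unchanged)
New clearance relative to baseline: 1.722 + 0.009 + 0.0961 + 0.12 = 1.9471.
Steady-state concentration ∝ 1/CL: new value = 41 / 1.9471 = 21 μg/mL.

21 μg/mL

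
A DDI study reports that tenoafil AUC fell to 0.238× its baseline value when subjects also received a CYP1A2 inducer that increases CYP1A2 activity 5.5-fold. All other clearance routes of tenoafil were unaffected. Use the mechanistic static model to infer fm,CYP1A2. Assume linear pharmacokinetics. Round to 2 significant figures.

0.71

CL'/CL = 1 / 0.238 = 4.202
5.5·fm + (1 − fm) = 4.202
fm = (4.202 − 1) / (5.5 − 1) = 0.71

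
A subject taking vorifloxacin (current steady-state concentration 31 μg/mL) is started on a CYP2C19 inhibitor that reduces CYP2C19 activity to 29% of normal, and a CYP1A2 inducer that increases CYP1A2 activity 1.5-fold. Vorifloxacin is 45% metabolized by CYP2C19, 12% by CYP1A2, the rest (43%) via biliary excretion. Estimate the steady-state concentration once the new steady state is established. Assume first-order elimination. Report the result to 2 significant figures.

CYP2C19: 0.45 × 0.29 = 0.1305
CYP1A2: 0.12 × 1.5 = 0.18
Other: 0.43 (unchanged)
CL_new/CL_old = 0.1305 + 0.18 + 0.43 = 0.7405.
New steady-state concentration = 31 / 0.7405 = 42 μg/mL (concentration scales inversely with clearance).

42 μg/mL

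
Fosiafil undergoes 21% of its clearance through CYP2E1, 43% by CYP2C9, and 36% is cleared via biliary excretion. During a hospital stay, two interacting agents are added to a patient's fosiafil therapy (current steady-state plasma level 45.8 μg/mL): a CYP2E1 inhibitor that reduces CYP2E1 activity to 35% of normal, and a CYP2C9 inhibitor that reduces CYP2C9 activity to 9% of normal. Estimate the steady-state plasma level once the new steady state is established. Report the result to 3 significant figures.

The CYP2E1 pathway (21% of clearance) falls to 0.35× activity: 0.21 × 0.35 = 0.0735.
The CYP2C9 pathway (43% of clearance) is reduced to 0.09× activity: 0.43 × 0.09 = 0.0387.
The remaining 36% of clearance is unaffected.
Relative clearance = 0.0735 + 0.0387 + 0.36 = 0.4722.
New steady-state plasma level = 45.8 / 0.4722 = 97.0 μg/mL (concentration scales inversely with clearance).

97.0 μg/mL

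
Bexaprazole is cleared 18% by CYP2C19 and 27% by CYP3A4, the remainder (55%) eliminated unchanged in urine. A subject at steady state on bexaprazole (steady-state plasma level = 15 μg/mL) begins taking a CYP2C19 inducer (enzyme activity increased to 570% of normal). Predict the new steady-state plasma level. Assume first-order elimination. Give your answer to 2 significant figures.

The CYP2C19 pathway (18% of clearance) is boosted to 5.7× activity: 0.18 × 5.7 = 1.026.
CYP3A4 (27%) and the residual 55% are unaffected.
Relative clearance = 1.026 + 0.27 + 0.55 = 1.846.
Steady-state plasma level ∝ 1/CL, so new value = 15 / 1.846 = 8.1 μg/mL.

8.1 μg/mL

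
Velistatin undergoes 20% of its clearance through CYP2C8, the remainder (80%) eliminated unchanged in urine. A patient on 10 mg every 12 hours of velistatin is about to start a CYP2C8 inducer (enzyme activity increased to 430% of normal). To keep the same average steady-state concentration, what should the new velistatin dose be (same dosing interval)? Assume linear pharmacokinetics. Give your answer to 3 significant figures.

The CYP2C8 pathway (20% of clearance) rises to 4.3× activity: 0.2 × 4.3 = 0.86.
The remaining 80% of clearance is unaffected.
CL_new/CL_old = 0.86 + 0.8 = 1.66.
Exposure is unchanged when dose changes in proportion to clearance. New dose = 10 mg × 1.66 = 16.6 mg.

16.6 mg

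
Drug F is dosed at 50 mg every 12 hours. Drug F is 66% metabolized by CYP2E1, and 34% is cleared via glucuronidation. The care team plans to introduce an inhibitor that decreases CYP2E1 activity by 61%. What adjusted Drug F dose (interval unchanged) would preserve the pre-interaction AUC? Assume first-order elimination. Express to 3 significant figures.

The CYP2E1 pathway (66% of clearance) falls to 0.39× activity: 0.66 × 0.39 = 0.2574.
Non-CYP routes (34%) are unchanged.
New clearance relative to baseline: 0.2574 + 0.34 = 0.5974.
Css,avg = (dose rate)/CL, so holding Css fixed requires dose ∝ CL: 50 × 0.5974 = 29.9 mg.

29.9 mg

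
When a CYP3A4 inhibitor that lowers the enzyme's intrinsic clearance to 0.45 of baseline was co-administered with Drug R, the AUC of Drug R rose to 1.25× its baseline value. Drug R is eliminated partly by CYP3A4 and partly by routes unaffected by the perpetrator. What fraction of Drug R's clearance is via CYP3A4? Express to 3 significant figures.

0.364

Write x for the fraction cleared via CYP3A4. The observed AUC change means clearance fell to 1/1.25 = 0.8 of baseline.
Only the CYP3A4 route changed, so 0.8 = x·0.45 + (1 − x), giving x = 0.364.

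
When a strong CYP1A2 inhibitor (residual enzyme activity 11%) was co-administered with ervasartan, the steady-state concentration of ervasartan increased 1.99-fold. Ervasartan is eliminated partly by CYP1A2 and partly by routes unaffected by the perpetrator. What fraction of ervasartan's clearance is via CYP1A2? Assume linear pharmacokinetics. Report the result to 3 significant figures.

Call the CYP1A2 fraction fm. After the interaction, CL_new/CL_old = fm × 0.11 + (1 − fm).
Steady-state concentration ratio = 1 / (new CL fraction), so new CL fraction = 1 / 1.99 = 0.5025.
fm × 0.11 + 1 − fm = 0.5025  ⇒  fm × (0.11 − 1) = −0.4975  ⇒  fm = 0.559.

0.559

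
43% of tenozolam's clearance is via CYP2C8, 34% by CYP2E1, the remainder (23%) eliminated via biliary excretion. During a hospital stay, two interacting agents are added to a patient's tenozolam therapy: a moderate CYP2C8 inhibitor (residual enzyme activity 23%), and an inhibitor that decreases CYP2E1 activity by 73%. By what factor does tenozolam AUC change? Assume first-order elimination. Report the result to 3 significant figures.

CYP2C8: 0.43 × 0.23 = 0.0989
CYP2E1: 0.34 × 0.27 = 0.0918
Other: 0.23 (unchanged)
New clearance relative to baseline: 0.0989 + 0.0918 + 0.23 = 0.4207.
AUC ∝ 1/CL: fold-change = 1 / 0.4207 = 2.38.

2.38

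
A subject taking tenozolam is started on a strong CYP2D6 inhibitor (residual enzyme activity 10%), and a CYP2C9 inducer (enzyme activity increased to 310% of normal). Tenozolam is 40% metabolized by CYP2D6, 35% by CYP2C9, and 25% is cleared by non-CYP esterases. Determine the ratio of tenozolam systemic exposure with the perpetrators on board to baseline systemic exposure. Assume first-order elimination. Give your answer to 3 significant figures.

0.727

The CYP2D6 pathway (40% of clearance) falls to 0.1× activity: 0.4 × 0.1 = 0.04.
The CYP2C9 pathway (35% of clearance) increases to 3.1× activity: 0.35 × 3.1 = 1.085.
The remaining 25% of clearance is unaffected.
New clearance relative to baseline: 0.04 + 1.085 + 0.25 = 1.375.
Because systemic exposure varies inversely with clearance, the combined effect is 1 / 1.375 = 0.727.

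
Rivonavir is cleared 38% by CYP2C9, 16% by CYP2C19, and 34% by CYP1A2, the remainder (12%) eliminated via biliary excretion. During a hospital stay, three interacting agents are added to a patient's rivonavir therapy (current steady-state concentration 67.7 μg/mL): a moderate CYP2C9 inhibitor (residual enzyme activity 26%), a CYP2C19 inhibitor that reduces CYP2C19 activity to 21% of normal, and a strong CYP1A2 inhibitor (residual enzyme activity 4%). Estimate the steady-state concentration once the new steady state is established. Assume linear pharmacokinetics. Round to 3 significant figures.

The CYP2C9 pathway (38% of clearance) is reduced to 0.26× activity: 0.38 × 0.26 = 0.0988.
The CYP2C19 pathway (16% of clearance) falls to 0.21× activity: 0.16 × 0.21 = 0.0336.
The CYP1A2 pathway (34% of clearance) falls to 0.04× activity: 0.34 × 0.04 = 0.0136.
Non-CYP routes (12%) are unchanged.
CL_new/CL_old = 0.0988 + 0.0336 + 0.0136 + 0.12 = 0.266.
Steady-state concentration ∝ 1/CL: new value = 67.7 / 0.266 = 255 μg/mL.

255 μg/mL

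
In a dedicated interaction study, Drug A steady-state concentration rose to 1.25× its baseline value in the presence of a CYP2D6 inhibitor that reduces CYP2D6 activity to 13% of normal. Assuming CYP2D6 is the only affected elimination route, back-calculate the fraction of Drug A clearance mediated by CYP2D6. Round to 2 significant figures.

0.23

Write x for the fraction cleared via CYP2D6. The observed steady-state concentration change means clearance fell to 1/1.25 = 0.8 of baseline.
Only the CYP2D6 route changed, so 0.8 = x·0.13 + (1 − x), giving x = 0.23.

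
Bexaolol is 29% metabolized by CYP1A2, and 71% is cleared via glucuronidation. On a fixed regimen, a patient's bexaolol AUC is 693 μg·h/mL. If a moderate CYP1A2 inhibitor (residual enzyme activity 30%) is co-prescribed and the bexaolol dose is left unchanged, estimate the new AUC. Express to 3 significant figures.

CYP1A2: 0.29 × 0.3 = 0.087
Other: 0.71 (unchanged)
CL_new/CL_old = 0.087 + 0.71 = 0.797.
AUC ∝ 1/CL, so new value = 693 / 0.797 = 870 μg·h/mL.

870 μg·h/mL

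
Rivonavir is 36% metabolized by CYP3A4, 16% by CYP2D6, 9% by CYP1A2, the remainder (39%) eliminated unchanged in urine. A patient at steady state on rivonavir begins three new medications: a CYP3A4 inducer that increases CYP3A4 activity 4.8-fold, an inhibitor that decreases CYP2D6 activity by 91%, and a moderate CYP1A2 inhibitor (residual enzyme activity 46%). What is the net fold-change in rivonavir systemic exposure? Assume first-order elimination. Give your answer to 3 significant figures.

0.460

The CYP3A4 pathway (36% of clearance) rises to 4.8× activity: 0.36 × 4.8 = 1.728.
The CYP2D6 pathway (16% of clearance) falls to 0.09× activity: 0.16 × 0.09 = 0.0144.
The CYP1A2 pathway (9% of clearance) falls to 0.46× activity: 0.09 × 0.46 = 0.0414.
Non-CYP routes (39%) are unchanged.
New clearance relative to baseline: 1.728 + 0.0144 + 0.0414 + 0.39 = 2.1738.
Systemic exposure ∝ 1/CL: fold-change = 1 / 2.1738 = 0.460.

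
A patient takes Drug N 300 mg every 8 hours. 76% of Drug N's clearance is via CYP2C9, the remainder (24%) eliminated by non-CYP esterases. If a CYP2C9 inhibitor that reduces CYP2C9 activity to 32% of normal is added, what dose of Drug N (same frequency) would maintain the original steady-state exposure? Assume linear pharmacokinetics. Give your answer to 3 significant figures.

145 mg

The CYP2C9 pathway (76% of clearance) falls to 0.32× activity: 0.76 × 0.32 = 0.2432.
The remaining 24% of clearance is unaffected.
New clearance relative to baseline: 0.2432 + 0.24 = 0.4832.
Exposure is unchanged when dose changes in proportion to clearance. New dose = 300 mg × 0.4832 = 145 mg.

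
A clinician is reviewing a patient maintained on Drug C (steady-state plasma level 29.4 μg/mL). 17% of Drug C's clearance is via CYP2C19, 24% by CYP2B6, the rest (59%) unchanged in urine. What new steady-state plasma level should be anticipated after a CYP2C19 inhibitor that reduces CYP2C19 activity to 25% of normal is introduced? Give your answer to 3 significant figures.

The CYP2C19 pathway (17% of clearance) drops to 0.25× activity: 0.17 × 0.25 = 0.0425.
CYP2B6 (24%) and the residual 59% are unaffected.
Relative clearance = 0.0425 + 0.24 + 0.59 = 0.8725.
With dosing unchanged, steady-state plasma level scales as 1/CL: 29.4 / 0.8725 = 33.7 μg/mL.

33.7 μg/mL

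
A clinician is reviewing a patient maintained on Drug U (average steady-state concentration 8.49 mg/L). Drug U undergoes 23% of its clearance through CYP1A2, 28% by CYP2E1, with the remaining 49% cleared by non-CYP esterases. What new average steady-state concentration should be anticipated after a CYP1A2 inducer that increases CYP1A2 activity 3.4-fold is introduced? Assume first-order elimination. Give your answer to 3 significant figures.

5.47 mg/L

The CYP1A2 pathway (23% of clearance) is boosted to 3.4× activity: 0.23 × 3.4 = 0.782.
CYP2E1 (28%) and the residual 49% are unaffected.
New clearance relative to baseline: 0.782 + 0.28 + 0.49 = 1.552.
Average steady-state concentration ∝ 1/CL, so new value = 8.49 / 1.552 = 5.47 mg/L.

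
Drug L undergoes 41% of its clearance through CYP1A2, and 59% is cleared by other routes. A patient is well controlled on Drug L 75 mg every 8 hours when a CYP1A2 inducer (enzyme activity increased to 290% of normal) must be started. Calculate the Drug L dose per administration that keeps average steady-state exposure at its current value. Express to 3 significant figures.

133 mg

The CYP1A2 pathway (41% of clearance) increases to 2.9× activity: 0.41 × 2.9 = 1.189.
Non-CYP routes (59%) are unchanged.
Relative clearance = 1.189 + 0.59 = 1.779.
To maintain the same steady-state level, dose must scale with clearance: new dose = 75 × 1.779 = 133 mg.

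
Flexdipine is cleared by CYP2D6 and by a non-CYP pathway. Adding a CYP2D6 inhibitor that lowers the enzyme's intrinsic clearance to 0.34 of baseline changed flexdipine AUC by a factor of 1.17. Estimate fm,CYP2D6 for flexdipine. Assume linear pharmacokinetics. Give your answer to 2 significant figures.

CL'/CL = 1 / 1.17 = 0.8547
0.34·fm + (1 − fm) = 0.8547
fm = (0.8547 − 1) / (0.34 − 1) = 0.22

0.22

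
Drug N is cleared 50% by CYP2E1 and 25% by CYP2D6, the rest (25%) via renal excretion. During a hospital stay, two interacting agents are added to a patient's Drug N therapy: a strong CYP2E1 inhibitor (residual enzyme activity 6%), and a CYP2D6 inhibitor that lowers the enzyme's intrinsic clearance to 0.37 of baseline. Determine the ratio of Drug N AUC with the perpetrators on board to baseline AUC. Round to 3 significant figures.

2.68

The CYP2E1 pathway (50% of clearance) is reduced to 0.06× activity: 0.5 × 0.06 = 0.03.
The CYP2D6 pathway (25% of clearance) drops to 0.37× activity: 0.25 × 0.37 = 0.0925.
The remaining 25% of clearance is unaffected.
New clearance relative to baseline: 0.03 + 0.0925 + 0.25 = 0.3725.
Net AUC ratio = 1 / 0.3725 = 2.68.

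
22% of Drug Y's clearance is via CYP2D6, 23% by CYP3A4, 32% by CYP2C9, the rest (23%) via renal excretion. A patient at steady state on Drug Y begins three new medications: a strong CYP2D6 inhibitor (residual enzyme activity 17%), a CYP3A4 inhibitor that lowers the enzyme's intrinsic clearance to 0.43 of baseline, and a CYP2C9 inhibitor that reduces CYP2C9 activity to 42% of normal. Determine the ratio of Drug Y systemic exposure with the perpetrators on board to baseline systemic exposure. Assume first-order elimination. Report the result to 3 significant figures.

The CYP2D6 pathway (22% of clearance) falls to 0.17× activity: 0.22 × 0.17 = 0.0374.
The CYP3A4 pathway (23% of clearance) falls to 0.43× activity: 0.23 × 0.43 = 0.0989.
The CYP2C9 pathway (32% of clearance) is reduced to 0.42× activity: 0.32 × 0.42 = 0.1344.
Non-CYP routes (23%) are unchanged.
New clearance relative to baseline: 0.0374 + 0.0989 + 0.1344 + 0.23 = 0.5007.
Because systemic exposure varies inversely with clearance, the combined effect is 1 / 0.5007 = 2.00.

2.00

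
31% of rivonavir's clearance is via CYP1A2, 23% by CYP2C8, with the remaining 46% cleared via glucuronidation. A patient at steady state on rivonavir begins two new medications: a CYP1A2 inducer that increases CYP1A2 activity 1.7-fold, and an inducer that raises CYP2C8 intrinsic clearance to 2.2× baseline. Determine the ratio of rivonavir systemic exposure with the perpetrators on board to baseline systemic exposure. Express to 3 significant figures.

CYP1A2: 0.31 × 1.7 = 0.527
CYP2C8: 0.23 × 2.2 = 0.506
Other: 0.46 (unchanged)
CL_new/CL_old = 0.527 + 0.506 + 0.46 = 1.493.
Net systemic exposure ratio = 1 / 1.493 = 0.670.

0.670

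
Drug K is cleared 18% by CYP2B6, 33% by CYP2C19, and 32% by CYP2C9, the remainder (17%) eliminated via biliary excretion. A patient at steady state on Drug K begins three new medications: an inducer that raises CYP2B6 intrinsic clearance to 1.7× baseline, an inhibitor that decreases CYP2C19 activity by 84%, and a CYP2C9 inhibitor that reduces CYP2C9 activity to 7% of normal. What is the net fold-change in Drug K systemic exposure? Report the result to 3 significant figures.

1.81

The CYP2B6 pathway (18% of clearance) rises to 1.7× activity: 0.18 × 1.7 = 0.306.
The CYP2C19 pathway (33% of clearance) drops to 0.16× activity: 0.33 × 0.16 = 0.0528.
The CYP2C9 pathway (32% of clearance) is reduced to 0.07× activity: 0.32 × 0.07 = 0.0224.
The remaining 17% of clearance is unaffected.
Relative clearance = 0.306 + 0.0528 + 0.0224 + 0.17 = 0.5512.
Systemic exposure ∝ 1/CL: fold-change = 1 / 0.5512 = 1.81.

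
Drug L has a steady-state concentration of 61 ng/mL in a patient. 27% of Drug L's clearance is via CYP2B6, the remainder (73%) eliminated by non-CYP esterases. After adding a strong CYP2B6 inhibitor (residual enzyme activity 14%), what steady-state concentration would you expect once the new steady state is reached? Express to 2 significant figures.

79 ng/mL

The CYP2B6 pathway (27% of clearance) is reduced to 0.14× activity: 0.27 × 0.14 = 0.0378.
Non-CYP routes (73%) are unchanged.
Relative clearance = 0.0378 + 0.73 = 0.7678.
Steady-state concentration ∝ 1/CL, so new value = 61 / 0.7678 = 79 ng/mL.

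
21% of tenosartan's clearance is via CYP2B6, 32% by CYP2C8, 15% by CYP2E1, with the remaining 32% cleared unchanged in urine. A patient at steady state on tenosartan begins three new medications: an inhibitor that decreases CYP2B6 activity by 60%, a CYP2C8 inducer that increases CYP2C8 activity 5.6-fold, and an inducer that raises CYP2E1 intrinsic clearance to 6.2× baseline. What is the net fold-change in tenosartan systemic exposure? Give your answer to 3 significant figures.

0.320

CYP2B6: 0.21 × 0.4 = 0.084
CYP2C8: 0.32 × 5.6 = 1.792
CYP2E1: 0.15 × 6.2 = 0.93
Other: 0.32 (unchanged)
CL_new/CL_old = 0.084 + 1.792 + 0.93 + 0.32 = 3.126.
Because systemic exposure varies inversely with clearance, the combined effect is 1 / 3.126 = 0.320.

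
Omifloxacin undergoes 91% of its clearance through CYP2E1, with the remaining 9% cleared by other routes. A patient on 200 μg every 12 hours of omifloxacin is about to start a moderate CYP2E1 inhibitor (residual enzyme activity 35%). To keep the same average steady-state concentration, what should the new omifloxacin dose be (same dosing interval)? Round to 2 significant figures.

82 μg

The CYP2E1 pathway (91% of clearance) is reduced to 0.35× activity: 0.91 × 0.35 = 0.3185.
Non-CYP routes (9%) are unchanged.
Relative clearance = 0.3185 + 0.09 = 0.4085.
Css,avg = (dose rate)/CL, so holding Css fixed requires dose ∝ CL: 200 × 0.4085 = 82 μg.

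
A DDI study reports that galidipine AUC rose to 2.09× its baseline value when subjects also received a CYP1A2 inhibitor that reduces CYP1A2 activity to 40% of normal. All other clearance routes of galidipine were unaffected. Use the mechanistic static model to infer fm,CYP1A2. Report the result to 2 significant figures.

0.87

Let x = fm,CYP1A2. Because AUC ∝ 1/CL, relative clearance fell to 1/2.09 = 0.4785.
Only the CYP1A2 route changed, so 0.4785 = x·0.4 + (1 − x), giving x = 0.87.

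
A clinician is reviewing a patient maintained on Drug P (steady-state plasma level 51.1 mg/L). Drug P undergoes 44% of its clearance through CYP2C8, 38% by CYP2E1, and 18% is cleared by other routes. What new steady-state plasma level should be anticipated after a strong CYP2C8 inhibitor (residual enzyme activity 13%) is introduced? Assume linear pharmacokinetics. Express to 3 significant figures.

82.8 mg/L

The CYP2C8 pathway (44% of clearance) falls to 0.13× activity: 0.44 × 0.13 = 0.0572.
CYP2E1 (38%) and the residual 18% are unaffected.
New clearance relative to baseline: 0.0572 + 0.38 + 0.18 = 0.6172.
With dosing unchanged, steady-state plasma level scales as 1/CL: 51.1 / 0.6172 = 82.8 mg/L.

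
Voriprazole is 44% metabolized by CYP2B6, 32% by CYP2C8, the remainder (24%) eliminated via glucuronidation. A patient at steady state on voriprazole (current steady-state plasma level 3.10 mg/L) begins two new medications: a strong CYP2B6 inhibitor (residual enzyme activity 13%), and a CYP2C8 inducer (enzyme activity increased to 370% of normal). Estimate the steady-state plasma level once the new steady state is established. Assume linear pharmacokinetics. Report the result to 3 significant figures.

The CYP2B6 pathway (44% of clearance) drops to 0.13× activity: 0.44 × 0.13 = 0.0572.
The CYP2C8 pathway (32% of clearance) is boosted to 3.7× activity: 0.32 × 3.7 = 1.184.
The remaining 24% of clearance is unaffected.
Relative clearance = 0.0572 + 1.184 + 0.24 = 1.4812.
New steady-state plasma level = 3.10 / 1.4812 = 2.09 mg/L (concentration scales inversely with clearance).

2.09 mg/L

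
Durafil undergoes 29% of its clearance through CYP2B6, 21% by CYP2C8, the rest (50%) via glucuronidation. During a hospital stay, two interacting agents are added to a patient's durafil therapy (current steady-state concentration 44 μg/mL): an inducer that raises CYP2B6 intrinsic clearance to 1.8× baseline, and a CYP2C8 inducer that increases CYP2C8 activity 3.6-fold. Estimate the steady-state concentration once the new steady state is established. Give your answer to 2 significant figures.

25 μg/mL

The CYP2B6 pathway (29% of clearance) rises to 1.8× activity: 0.29 × 1.8 = 0.522.
The CYP2C8 pathway (21% of clearance) is boosted to 3.6× activity: 0.21 × 3.6 = 0.756.
The remaining 50% of clearance is unaffected.
New clearance relative to baseline: 0.522 + 0.756 + 0.5 = 1.778.
Steady-state concentration ∝ 1/CL: new value = 44 / 1.778 = 25 μg/mL.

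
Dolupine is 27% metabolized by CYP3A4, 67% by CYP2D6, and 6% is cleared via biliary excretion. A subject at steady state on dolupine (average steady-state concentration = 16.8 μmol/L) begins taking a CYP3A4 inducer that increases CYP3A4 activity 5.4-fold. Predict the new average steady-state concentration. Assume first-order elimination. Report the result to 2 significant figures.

The CYP3A4 pathway (27% of clearance) increases to 5.4× activity: 0.27 × 5.4 = 1.458.
CYP2D6 (67%) and the residual 6% are unaffected.
Relative clearance = 1.458 + 0.67 + 0.06 = 2.188.
Average steady-state concentration ∝ 1/CL, so new value = 16.8 / 2.188 = 7.7 μmol/L.

7.7 μmol/L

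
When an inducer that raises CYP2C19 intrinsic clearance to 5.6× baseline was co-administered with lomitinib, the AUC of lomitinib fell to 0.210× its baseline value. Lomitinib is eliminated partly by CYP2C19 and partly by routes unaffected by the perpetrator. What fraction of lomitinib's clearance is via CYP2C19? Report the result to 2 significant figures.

0.82

Let x = fm,CYP2C19. Because AUC ∝ 1/CL, relative clearance rose to 1/0.210 = 4.762.
Only the CYP2C19 route changed, so 4.762 = x·5.6 + (1 − x), giving x = 0.82.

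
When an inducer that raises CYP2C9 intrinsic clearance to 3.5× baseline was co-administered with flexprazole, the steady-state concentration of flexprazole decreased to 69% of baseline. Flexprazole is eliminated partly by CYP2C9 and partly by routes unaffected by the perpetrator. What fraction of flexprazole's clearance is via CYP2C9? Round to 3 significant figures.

Write x for the fraction cleared via CYP2C9. The observed steady-state concentration change means clearance rose to 1/0.690 = 1.449 of baseline.
Only the CYP2C9 route changed, so 1.449 = x·3.5 + (1 − x), giving x = 0.180.

0.180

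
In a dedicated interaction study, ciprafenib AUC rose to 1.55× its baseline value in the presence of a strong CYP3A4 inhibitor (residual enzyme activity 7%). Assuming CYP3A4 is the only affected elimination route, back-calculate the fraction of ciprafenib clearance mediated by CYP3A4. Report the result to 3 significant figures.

0.382

Let fm be the CYP3A4 fraction. New clearance relative to baseline = fm × 0.07 + (1 − fm).
AUC ratio = 1 / (new CL fraction), so new CL fraction = 1 / 1.55 = 0.6452.
fm × 0.07 + 1 − fm = 0.6452  ⇒  fm × (0.07 − 1) = −0.3548  ⇒  fm = 0.382.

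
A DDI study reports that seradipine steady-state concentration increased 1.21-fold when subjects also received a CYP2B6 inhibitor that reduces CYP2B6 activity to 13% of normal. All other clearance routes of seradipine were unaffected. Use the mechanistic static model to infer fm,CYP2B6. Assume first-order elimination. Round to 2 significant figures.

CL'/CL = 1 / 1.21 = 0.8264
0.13·fm + (1 − fm) = 0.8264
fm = (0.8264 − 1) / (0.13 − 1) = 0.20

0.20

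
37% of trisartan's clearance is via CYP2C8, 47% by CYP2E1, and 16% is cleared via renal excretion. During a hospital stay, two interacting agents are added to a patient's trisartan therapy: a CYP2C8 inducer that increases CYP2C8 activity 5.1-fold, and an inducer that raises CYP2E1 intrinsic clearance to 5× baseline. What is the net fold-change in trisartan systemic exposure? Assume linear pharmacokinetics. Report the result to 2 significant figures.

0.23

The CYP2C8 pathway (37% of clearance) increases to 5.1× activity: 0.37 × 5.1 = 1.887.
The CYP2E1 pathway (47% of clearance) is boosted to 5× activity: 0.47 × 5 = 2.35.
The remaining 16% of clearance is unaffected.
CL_new/CL_old = 1.887 + 2.35 + 0.16 = 4.397.
Net systemic exposure ratio = 1 / 4.397 = 0.23.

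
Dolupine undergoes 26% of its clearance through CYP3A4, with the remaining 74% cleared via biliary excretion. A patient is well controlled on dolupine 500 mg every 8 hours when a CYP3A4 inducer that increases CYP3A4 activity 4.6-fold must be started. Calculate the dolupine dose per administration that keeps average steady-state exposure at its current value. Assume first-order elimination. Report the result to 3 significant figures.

The CYP3A4 pathway (26% of clearance) increases to 4.6× activity: 0.26 × 4.6 = 1.196.
The remaining 74% of clearance is unaffected.
New clearance relative to baseline: 1.196 + 0.74 = 1.936.
To maintain the same steady-state level, dose must scale with clearance: new dose = 500 × 1.936 = 968 mg.

968 mg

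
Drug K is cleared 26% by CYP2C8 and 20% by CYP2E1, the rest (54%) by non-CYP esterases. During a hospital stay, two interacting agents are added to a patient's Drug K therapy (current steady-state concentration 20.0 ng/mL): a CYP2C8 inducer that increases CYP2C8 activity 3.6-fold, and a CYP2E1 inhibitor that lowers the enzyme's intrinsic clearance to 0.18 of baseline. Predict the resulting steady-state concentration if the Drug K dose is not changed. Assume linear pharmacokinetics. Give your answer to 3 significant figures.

13.2 ng/mL

The CYP2C8 pathway (26% of clearance) increases to 3.6× activity: 0.26 × 3.6 = 0.936.
The CYP2E1 pathway (20% of clearance) falls to 0.18× activity: 0.2 × 0.18 = 0.036.
The remaining 54% of clearance is unaffected.
New clearance relative to baseline: 0.936 + 0.036 + 0.54 = 1.512.
Dividing the baseline by the relative clearance: 20.0 / 1.512 = 13.2 ng/mL.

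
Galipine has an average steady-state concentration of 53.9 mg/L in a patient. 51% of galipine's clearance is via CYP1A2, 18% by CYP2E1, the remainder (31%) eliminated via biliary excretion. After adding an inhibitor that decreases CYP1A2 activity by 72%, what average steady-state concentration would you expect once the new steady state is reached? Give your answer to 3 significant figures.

85.2 mg/L

The CYP1A2 pathway (51% of clearance) falls to 0.28× activity: 0.51 × 0.28 = 0.1428.
CYP2E1 (18%) and the residual 31% are unaffected.
New clearance relative to baseline: 0.1428 + 0.18 + 0.31 = 0.6328.
Average steady-state concentration ∝ 1/CL, so new value = 53.9 / 0.6328 = 85.2 mg/L.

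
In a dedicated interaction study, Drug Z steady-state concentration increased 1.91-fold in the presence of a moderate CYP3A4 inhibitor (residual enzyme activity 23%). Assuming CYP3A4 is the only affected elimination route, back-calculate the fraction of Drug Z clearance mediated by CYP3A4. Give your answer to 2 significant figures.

CL'/CL = 1 / 1.91 = 0.5236
0.23·fm + (1 − fm) = 0.5236
fm = (0.5236 − 1) / (0.23 − 1) = 0.62

0.62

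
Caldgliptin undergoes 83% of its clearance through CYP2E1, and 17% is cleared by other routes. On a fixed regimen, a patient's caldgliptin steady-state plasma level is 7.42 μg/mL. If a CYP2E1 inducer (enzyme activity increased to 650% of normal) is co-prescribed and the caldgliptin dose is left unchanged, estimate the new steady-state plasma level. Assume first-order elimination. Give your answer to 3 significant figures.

1.33 μg/mL

The CYP2E1 pathway (83% of clearance) is boosted to 6.5× activity: 0.83 × 6.5 = 5.395.
The remaining 17% of clearance is unaffected.
New clearance relative to baseline: 5.395 + 0.17 = 5.565.
Steady-state plasma level ∝ 1/CL, so new value = 7.42 / 5.565 = 1.33 μg/mL.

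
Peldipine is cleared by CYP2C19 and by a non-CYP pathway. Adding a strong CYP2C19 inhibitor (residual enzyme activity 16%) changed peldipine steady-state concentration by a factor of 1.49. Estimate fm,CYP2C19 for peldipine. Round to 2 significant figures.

Let fm be the CYP2C19 fraction. New clearance relative to baseline = fm × 0.16 + (1 − fm).
Steady-state concentration ratio = 1 / (new CL fraction), so new CL fraction = 1 / 1.49 = 0.6711.
fm × 0.16 + 1 − fm = 0.6711  ⇒  fm × (0.16 − 1) = −0.3289  ⇒  fm = 0.39.

0.39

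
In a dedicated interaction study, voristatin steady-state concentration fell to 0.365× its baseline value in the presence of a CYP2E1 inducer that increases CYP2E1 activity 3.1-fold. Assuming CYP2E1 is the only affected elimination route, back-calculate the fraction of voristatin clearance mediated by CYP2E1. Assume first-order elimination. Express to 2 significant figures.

0.83

Let fm be the CYP2E1 fraction. New clearance relative to baseline = fm × 3.1 + (1 − fm).
Steady-state concentration ratio = 1 / (new CL fraction), so new CL fraction = 1 / 0.365 = 2.74.
fm × 3.1 + 1 − fm = 2.74  ⇒  fm × (3.1 − 1) = 1.74  ⇒  fm = 0.83.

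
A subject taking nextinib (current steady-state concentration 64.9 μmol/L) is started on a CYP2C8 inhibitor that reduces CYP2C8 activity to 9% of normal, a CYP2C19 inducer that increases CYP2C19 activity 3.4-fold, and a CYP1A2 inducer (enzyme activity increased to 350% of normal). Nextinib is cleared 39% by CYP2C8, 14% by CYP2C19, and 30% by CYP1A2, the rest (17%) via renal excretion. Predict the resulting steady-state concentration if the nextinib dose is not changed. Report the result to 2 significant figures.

37 μmol/L

CYP2C8: 0.39 × 0.09 = 0.0351
CYP2C19: 0.14 × 3.4 = 0.476
CYP1A2: 0.3 × 3.5 = 1.05
Other: 0.17 (unchanged)
Relative clearance = 0.0351 + 0.476 + 1.05 + 0.17 = 1.7311.
New steady-state concentration = 64.9 / 1.7311 = 37 μmol/L (concentration scales inversely with clearance).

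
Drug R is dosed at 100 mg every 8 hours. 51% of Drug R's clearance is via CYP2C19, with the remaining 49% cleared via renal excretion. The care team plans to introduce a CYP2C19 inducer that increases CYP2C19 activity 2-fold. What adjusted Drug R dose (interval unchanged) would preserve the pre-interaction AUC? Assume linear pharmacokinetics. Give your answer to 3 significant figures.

The CYP2C19 pathway (51% of clearance) increases to 2× activity: 0.51 × 2 = 1.02.
The remaining 49% of clearance is unaffected.
CL_new/CL_old = 1.02 + 0.49 = 1.51.
Exposure is unchanged when dose changes in proportion to clearance. New dose = 100 mg × 1.51 = 151 mg.

151 mg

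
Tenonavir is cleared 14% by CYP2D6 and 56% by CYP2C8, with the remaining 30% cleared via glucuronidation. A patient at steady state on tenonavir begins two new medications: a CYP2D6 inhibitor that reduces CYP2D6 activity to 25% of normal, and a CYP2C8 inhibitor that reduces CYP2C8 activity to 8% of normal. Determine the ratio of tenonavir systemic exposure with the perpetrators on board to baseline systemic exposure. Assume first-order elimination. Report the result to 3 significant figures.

2.63

The CYP2D6 pathway (14% of clearance) is reduced to 0.25× activity: 0.14 × 0.25 = 0.035.
The CYP2C8 pathway (56% of clearance) is reduced to 0.08× activity: 0.56 × 0.08 = 0.0448.
Non-CYP routes (30%) are unchanged.
CL_new/CL_old = 0.035 + 0.0448 + 0.3 = 0.3798.
Net systemic exposure ratio = 1 / 0.3798 = 2.63.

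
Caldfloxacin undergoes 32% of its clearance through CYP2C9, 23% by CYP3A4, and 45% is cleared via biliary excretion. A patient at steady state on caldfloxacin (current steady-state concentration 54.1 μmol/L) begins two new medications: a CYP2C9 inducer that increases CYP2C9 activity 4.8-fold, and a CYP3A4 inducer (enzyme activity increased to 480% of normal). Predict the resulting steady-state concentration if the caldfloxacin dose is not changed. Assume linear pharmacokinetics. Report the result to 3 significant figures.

17.5 μmol/L

The CYP2C9 pathway (32% of clearance) increases to 4.8× activity: 0.32 × 4.8 = 1.536.
The CYP3A4 pathway (23% of clearance) rises to 4.8× activity: 0.23 × 4.8 = 1.104.
The remaining 45% of clearance is unaffected.
Relative clearance = 1.536 + 1.104 + 0.45 = 3.09.
New steady-state concentration = 54.1 / 3.09 = 17.5 μmol/L (concentration scales inversely with clearance).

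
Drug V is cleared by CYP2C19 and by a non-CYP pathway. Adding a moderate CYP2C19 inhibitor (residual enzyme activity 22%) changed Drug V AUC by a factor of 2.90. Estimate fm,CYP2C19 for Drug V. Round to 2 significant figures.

0.84

Let fm be the CYP2C19 fraction. New clearance relative to baseline = fm × 0.22 + (1 − fm).
AUC ratio = 1 / (new CL fraction), so new CL fraction = 1 / 2.90 = 0.3448.
fm × 0.22 + 1 − fm = 0.3448  ⇒  fm × (0.22 − 1) = −0.6552  ⇒  fm = 0.84.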